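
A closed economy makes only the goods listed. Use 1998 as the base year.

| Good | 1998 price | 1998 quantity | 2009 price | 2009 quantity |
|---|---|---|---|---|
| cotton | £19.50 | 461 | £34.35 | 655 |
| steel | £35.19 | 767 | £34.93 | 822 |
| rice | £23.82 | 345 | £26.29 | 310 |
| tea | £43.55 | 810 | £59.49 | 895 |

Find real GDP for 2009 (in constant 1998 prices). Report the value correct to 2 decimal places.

£88060.13

Real GDP 2009 = Σ (p_1998 × q_2009) = 19.50·655 + 35.19·822 + 23.82·310 + 43.55·895 = 88060.13.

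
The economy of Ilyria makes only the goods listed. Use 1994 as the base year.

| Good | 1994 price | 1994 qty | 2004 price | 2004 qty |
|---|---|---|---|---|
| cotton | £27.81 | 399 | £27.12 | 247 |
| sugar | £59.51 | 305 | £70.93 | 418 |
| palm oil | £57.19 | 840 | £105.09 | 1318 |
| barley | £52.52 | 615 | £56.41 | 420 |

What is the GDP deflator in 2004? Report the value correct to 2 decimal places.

153.70

Nominal GDP 2004 = 27.12·247 + 70.93·418 + 105.09·1318 + 56.41·420 = 198548.20.
Real GDP 2004 (at 1994 prices) = 27.81·247 + 59.51·418 + 57.19·1318 + 52.52·420 = 129179.07.
Deflator = Nominal/Real × 100 = 198548.20/129179.07 × 100 = 153.700.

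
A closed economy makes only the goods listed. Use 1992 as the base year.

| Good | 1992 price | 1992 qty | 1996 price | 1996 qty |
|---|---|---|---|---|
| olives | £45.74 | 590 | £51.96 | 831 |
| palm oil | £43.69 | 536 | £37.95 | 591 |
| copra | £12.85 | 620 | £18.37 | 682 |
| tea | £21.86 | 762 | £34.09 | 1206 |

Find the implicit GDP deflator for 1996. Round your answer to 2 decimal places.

Nominal GDP 1996 = 51.96·831 + 37.95·591 + 18.37·682 + 34.09·1206 = 119248.09.
Real GDP 1996 (at 1992 prices) = 45.74·831 + 43.69·591 + 12.85·682 + 21.86·1206 = 98957.59.
Deflator = Nominal/Real × 100 = 119248.09/98957.59 × 100 = 120.504.

120.50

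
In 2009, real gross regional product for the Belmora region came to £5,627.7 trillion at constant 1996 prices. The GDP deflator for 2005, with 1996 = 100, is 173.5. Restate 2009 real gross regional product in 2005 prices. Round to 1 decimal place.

£9,764.1 trillion

Real gross regional product in 2005 prices = Real gross regional product in 1996 prices × (P_2005/P_1996) = 5627.7 × 1.735 = 9764.06.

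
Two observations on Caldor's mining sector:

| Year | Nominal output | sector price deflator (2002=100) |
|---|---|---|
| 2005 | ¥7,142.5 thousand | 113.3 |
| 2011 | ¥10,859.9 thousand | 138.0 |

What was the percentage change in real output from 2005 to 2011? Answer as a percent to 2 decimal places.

24.83%

Deflate each year: 2005 → 7142.5/1.133 = 6304.06; 2011 → 10859.9/1.380 = 7869.49.
So real output changed by 7869.49/6304.06 − 1 = 0.2483, i.e. 24.83%.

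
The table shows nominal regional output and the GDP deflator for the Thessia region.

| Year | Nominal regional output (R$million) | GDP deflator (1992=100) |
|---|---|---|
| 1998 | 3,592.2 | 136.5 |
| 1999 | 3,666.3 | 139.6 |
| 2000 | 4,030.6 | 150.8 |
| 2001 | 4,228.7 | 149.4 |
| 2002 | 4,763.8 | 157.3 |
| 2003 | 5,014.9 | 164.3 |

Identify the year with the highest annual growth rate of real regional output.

1999: real = 3666.3/1.396 = 2626.29; growth vs 1998 (2631.65) = -0.20%.
2000: real = 4030.6/1.508 = 2672.81; growth vs 1999 (2626.29) = 1.77%.
2001: real = 4228.7/1.494 = 2830.46; growth vs 2000 (2672.81) = 5.90%.
2002: real = 4763.8/1.573 = 3028.48; growth vs 2001 (2830.46) = 7.00%.
2003: real = 5014.9/1.643 = 3052.28; growth vs 2002 (3028.48) = 0.79%.

2002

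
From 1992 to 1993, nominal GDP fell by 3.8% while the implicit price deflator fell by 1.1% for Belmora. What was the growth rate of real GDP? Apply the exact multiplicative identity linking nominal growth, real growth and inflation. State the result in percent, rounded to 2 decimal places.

(1 + g_nom) = (1 + g_real)(1 + π), so g_real = 0.9620 / 0.9890 − 1 = -0.02730.

-2.73%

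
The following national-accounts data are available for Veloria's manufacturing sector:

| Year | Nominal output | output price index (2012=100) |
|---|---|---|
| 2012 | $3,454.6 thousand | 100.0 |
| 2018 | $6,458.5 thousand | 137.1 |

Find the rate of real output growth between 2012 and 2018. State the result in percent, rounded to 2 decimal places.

Real output 2012 = 3454.6 / 1.000 = 3454.60.
Real output 2018 = 6458.5 / 1.371 = 4710.80.
Real growth = 4710.80 / 3454.60 − 1 = 0.3636.

36.36%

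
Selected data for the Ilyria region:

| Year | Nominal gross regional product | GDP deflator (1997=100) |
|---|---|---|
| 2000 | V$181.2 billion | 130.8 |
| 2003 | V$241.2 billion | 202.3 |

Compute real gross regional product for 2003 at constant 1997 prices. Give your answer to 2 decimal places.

Real gross regional product = Nominal / (GDP deflator/100) = 241.2 / 2.023 = 119.23.

V$119.23 billion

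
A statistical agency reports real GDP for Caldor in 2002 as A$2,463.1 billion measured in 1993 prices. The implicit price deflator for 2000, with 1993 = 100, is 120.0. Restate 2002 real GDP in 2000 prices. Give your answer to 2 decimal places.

A$2,955.72 billion

Real GDP in 2000 prices = Real GDP in 1993 prices × (P_2000/P_1993) = 2463.1 × 1.200 = 2955.72.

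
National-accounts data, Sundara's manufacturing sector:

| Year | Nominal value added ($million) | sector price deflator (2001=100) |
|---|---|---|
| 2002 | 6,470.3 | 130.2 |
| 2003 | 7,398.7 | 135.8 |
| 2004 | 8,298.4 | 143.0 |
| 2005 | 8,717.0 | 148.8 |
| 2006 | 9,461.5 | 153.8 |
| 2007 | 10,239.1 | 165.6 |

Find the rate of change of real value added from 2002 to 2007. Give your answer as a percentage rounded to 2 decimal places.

24.42%

Real value added 2002 = 6470.3/1.302 = 4969.51.
Real value added 2007 = 10239.1/1.656 = 6183.03.
Change = 6183.03/4969.51 − 1 = 0.2442.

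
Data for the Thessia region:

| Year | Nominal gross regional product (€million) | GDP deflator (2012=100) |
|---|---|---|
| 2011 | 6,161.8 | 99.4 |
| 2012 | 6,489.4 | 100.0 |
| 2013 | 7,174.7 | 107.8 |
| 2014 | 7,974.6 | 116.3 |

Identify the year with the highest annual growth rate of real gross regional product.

2012: real = 6489.4/1.000 = 6489.40; growth vs 2011 (6198.99) = 4.68%.
2013: real = 7174.7/1.078 = 6655.57; growth vs 2012 (6489.40) = 2.56%.
2014: real = 7974.6/1.163 = 6856.92; growth vs 2013 (6655.57) = 3.03%.

2012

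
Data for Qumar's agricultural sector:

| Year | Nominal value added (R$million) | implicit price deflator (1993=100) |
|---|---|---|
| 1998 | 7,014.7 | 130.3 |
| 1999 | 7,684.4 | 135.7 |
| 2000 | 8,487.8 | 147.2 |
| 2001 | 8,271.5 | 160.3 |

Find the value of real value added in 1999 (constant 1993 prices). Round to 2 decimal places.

Real value added 1999 = 7684.4 / 1.357 = 5662.79.

R$5,662.79 million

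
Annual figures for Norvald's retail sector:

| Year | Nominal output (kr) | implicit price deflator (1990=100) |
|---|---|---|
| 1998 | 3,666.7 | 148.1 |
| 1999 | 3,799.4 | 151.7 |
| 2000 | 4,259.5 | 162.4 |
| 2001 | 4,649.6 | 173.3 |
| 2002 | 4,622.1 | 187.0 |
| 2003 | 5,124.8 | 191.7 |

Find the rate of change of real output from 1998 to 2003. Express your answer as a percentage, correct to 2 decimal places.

7.98%

Real output 1998 = 3666.7/1.481 = 2475.83.
Real output 2003 = 5124.8/1.917 = 2673.34.
Change = 2673.34/2475.83 − 1 = 0.0798.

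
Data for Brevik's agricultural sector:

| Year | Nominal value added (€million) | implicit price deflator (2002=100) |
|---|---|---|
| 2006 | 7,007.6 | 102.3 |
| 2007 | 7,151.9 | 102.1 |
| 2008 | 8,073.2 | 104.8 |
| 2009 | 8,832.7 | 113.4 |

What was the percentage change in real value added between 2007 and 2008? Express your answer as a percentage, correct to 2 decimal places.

9.97%

Real value added 2007 = 7151.9/1.021 = 7004.80.
Real value added 2008 = 8073.2/1.048 = 7703.44.
Change = 7703.44/7004.80 − 1 = 0.0997.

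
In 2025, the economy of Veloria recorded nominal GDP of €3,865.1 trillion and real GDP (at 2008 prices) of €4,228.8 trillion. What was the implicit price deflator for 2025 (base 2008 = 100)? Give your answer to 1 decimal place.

implicit price deflator = (Nominal / Real) × 100 = 3865.1 / 4228.8 × 100 = 91.40.

91.4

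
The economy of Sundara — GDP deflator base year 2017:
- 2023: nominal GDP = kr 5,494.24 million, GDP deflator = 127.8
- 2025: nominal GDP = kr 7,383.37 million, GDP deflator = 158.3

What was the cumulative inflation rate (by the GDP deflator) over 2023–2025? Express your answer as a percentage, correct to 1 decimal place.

Price-level change = 158.3 / 127.8 − 1 = 0.2387.

23.9%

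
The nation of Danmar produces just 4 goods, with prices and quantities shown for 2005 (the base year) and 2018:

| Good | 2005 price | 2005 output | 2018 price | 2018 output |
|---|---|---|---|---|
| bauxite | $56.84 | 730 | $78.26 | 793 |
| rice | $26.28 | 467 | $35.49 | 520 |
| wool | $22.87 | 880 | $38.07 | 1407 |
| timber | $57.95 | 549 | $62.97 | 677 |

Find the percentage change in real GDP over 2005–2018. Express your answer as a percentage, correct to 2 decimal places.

Real GDP 2005 = Nominal GDP 2005 = 56.84·730 + 26.28·467 + 22.87·880 + 57.95·549 = 105706.11.
Real GDP 2018 (at 2005 prices) = 56.84·793 + 26.28·520 + 22.87·1407 + 57.95·677 = 130149.96.
Real growth = 130149.96/105706.11 − 1 = 0.2312.

23.12%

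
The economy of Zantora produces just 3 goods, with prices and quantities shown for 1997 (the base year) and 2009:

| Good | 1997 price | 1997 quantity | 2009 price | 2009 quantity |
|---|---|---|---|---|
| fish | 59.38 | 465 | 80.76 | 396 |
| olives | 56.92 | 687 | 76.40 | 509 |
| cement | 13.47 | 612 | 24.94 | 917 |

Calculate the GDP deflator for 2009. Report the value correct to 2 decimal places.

Nominal GDP 2009 = 80.76·396 + 76.40·509 + 24.94·917 = 93738.54.
Real GDP 2009 (at 1997 prices) = 59.38·396 + 56.92·509 + 13.47·917 = 64838.75.
Deflator = Nominal/Real × 100 = 93738.54/64838.75 × 100 = 144.572.

144.57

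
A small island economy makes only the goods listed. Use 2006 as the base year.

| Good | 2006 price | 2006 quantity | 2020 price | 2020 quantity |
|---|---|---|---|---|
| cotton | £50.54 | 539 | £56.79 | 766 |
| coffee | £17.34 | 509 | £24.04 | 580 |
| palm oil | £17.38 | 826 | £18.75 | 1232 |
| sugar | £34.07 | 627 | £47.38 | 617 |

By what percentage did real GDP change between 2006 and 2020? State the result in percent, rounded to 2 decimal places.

27.05%

Real GDP 2006 = Nominal GDP 2006 = 50.54·539 + 17.34·509 + 17.38·826 + 34.07·627 = 71784.89.
Real GDP 2020 (at 2006 prices) = 50.54·766 + 17.34·580 + 17.38·1232 + 34.07·617 = 91204.19.
Real growth = 91204.19/71784.89 − 1 = 0.2705.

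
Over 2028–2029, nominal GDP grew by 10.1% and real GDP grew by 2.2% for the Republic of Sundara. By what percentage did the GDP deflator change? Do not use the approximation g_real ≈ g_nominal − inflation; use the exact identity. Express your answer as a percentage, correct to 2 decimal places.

(1 + g_nom) = (1 + g_real)(1 + π), so π = 1.1010 / 1.0220 − 1 = 0.07730.

7.73%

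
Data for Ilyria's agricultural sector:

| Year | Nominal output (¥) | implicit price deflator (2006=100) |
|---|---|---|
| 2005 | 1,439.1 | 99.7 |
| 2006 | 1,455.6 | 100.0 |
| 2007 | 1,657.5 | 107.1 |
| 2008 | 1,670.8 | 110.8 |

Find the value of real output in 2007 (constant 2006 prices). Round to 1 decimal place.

¥1,547.6

Real output 2007 = 1657.5 / 1.071 = 1547.62.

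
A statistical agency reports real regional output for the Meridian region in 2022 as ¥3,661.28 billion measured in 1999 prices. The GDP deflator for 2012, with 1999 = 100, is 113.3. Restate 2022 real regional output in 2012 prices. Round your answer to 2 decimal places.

¥4,148.23 billion

Real regional output in 2012 prices = Real regional output in 1999 prices × (P_2012/P_1999) = 3661.28 × 1.133 = 4148.23.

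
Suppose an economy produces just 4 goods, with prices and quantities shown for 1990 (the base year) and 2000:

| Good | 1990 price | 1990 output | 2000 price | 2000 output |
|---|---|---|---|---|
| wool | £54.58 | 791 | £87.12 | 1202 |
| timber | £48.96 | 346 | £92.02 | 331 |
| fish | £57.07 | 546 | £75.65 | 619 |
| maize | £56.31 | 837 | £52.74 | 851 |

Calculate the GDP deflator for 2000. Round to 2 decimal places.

137.46

Nominal GDP 2000 = 87.12·1202 + 92.02·331 + 75.65·619 + 52.74·851 = 226885.95.
Real GDP 2000 (at 1990 prices) = 54.58·1202 + 48.96·331 + 57.07·619 + 56.31·851 = 165057.06.
Deflator = Nominal/Real × 100 = 226885.95/165057.06 × 100 = 137.459.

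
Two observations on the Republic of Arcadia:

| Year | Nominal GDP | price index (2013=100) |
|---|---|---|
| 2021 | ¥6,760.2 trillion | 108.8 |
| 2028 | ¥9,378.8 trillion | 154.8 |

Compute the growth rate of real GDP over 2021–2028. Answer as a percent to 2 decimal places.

-2.49%

Deflate each year: 2021 → 6760.2/1.088 = 6213.42; 2028 → 9378.8/1.548 = 6058.66.
So real GDP changed by 6058.66/6213.42 − 1 = -0.0249, i.e. -2.49%.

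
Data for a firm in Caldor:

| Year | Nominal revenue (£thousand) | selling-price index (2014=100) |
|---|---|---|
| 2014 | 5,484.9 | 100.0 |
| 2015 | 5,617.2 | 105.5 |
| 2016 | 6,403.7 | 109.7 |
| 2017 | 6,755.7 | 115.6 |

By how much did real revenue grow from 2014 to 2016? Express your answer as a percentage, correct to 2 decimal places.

6.43%

Real revenue 2014 = 5484.9/1.000 = 5484.90.
Real revenue 2016 = 6403.7/1.097 = 5837.47.
Change = 5837.47/5484.90 − 1 = 0.0643.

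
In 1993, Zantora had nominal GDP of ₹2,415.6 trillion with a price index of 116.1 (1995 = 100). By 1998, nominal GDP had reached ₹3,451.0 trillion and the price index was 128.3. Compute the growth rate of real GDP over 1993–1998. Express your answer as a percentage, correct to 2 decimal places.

29.28%

Real GDP 1993 = 2415.6 / 1.161 = 2080.62.
Real GDP 1998 = 3451.0 / 1.283 = 2689.79.
Real growth = 2689.79 / 2080.62 − 1 = 0.2928.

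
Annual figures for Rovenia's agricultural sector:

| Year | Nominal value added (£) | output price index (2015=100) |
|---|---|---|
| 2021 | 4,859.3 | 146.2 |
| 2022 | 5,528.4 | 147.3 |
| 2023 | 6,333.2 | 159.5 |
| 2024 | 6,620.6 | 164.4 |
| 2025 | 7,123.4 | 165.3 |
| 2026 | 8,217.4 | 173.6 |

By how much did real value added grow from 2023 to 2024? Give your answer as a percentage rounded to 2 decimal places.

Real value added 2023 = 6333.2/1.595 = 3970.66.
Real value added 2024 = 6620.6/1.644 = 4027.13.
Change = 4027.13/3970.66 − 1 = 0.0142.

1.42%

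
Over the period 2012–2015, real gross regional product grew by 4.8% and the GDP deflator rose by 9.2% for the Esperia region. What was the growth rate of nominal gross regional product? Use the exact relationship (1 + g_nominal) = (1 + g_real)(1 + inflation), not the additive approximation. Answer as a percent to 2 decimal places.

(1 + g_nom) = (1 + g_real)(1 + π) = 1.0480 × 1.0920 = 1.14442.

14.44%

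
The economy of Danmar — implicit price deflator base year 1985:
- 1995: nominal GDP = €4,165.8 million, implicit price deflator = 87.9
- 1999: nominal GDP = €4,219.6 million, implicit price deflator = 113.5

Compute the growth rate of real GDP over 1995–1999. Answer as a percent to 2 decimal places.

-21.55%

Deflate each year: 1995 → 4165.8/0.879 = 4739.25; 1999 → 4219.6/1.135 = 3717.71.
So real GDP changed by 3717.71/4739.25 − 1 = -0.2155, i.e. -21.55%.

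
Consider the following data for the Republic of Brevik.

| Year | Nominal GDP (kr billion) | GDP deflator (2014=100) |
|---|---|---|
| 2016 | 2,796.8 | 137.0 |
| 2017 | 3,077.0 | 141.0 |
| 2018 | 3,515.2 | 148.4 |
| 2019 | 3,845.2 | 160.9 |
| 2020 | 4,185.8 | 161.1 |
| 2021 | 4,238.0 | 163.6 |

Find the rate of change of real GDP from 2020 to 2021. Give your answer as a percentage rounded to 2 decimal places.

Real GDP 2020 = 4185.8/1.611 = 2598.26.
Real GDP 2021 = 4238.0/1.636 = 2590.46.
Change = 2590.46/2598.26 − 1 = -0.0030.

-0.30%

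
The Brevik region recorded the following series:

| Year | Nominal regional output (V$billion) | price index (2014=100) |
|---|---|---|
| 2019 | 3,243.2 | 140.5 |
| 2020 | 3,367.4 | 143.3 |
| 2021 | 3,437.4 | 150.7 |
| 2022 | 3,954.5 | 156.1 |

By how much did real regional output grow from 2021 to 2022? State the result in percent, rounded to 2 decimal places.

11.06%

Real regional output 2021 = 3437.4/1.507 = 2280.96.
Real regional output 2022 = 3954.5/1.561 = 2533.31.
Change = 2533.31/2280.96 − 1 = 0.1106.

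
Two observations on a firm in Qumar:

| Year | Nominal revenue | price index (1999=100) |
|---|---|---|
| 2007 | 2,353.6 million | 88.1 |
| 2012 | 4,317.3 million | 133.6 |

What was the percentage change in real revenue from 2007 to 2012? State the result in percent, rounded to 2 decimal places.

Deflate each year: 2007 → 2353.6/0.881 = 2671.51; 2012 → 4317.3/1.336 = 3231.51.
So real revenue changed by 3231.51/2671.51 − 1 = 0.2096, i.e. 20.96%.

20.96%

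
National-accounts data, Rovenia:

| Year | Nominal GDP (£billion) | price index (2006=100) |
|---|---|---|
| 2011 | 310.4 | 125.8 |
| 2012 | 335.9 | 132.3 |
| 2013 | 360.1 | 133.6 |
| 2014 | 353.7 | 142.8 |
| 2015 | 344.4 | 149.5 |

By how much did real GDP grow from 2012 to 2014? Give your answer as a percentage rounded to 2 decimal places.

Real GDP 2012 = 335.9/1.323 = 253.89.
Real GDP 2014 = 353.7/1.428 = 247.69.
Change = 247.69/253.89 − 1 = -0.0244.

-2.44%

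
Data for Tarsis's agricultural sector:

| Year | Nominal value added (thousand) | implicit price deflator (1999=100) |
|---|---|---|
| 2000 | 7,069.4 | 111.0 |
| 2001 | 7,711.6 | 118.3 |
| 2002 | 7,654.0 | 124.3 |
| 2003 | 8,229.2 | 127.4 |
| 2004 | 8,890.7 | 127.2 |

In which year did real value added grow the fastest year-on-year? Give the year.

2004

2001: real = 7711.6/1.183 = 6518.68; growth vs 2000 (6368.83) = 2.35%.
2002: real = 7654.0/1.243 = 6157.68; growth vs 2001 (6518.68) = -5.54%.
2003: real = 8229.2/1.274 = 6459.34; growth vs 2002 (6157.68) = 4.90%.
2004: real = 8890.7/1.272 = 6989.54; growth vs 2003 (6459.34) = 8.21%.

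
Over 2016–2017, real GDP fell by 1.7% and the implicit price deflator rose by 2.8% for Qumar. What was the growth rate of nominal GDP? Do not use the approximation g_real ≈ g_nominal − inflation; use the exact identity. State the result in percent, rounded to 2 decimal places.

(1 + g_nom) = (1 + g_real)(1 + π) = 0.9830 × 1.0280 = 1.01052.

1.05%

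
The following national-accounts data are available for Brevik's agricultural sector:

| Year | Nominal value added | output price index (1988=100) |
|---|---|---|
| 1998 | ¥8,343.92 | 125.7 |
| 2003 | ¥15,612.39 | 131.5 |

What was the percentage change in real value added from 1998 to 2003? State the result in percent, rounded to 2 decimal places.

78.86%

Real value added 1998 = 8343.92 / 1.257 = 6637.96.
Real value added 2003 = 15612.39 / 1.315 = 11872.54.
Real growth = 11872.54 / 6637.96 − 1 = 0.7886.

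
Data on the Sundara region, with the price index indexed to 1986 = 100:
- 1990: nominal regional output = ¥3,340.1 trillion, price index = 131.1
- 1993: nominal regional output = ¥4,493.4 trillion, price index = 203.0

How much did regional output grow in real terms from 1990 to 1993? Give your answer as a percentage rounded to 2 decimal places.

Deflate each year: 1990 → 3340.1/1.311 = 2547.75; 1993 → 4493.4/2.030 = 2213.50.
So real regional output changed by 2213.50/2547.75 − 1 = -0.1312, i.e. -13.12%.

-13.12%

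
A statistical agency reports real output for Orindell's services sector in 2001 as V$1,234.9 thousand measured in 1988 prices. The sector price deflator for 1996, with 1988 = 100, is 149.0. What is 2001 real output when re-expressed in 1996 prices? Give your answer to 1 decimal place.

Real output in 1996 prices = Real output in 1988 prices × (P_1996/P_1988) = 1234.9 × 1.490 = 1840.00.

V$1,840.0 thousand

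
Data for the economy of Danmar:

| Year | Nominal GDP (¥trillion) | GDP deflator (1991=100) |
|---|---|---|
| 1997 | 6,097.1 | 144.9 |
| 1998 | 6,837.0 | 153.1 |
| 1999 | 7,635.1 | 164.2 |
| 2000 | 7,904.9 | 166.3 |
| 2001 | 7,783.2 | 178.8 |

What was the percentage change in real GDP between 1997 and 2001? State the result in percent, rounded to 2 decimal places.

Real GDP 1997 = 6097.1/1.449 = 4207.80.
Real GDP 2001 = 7783.2/1.788 = 4353.02.
Change = 4353.02/4207.80 − 1 = 0.0345.

3.45%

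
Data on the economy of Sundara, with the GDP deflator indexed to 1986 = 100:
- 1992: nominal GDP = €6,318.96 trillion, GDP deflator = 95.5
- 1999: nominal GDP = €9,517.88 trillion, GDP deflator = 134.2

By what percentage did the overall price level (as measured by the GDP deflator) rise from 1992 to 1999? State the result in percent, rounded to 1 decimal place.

Price-level change = 134.2 / 95.5 − 1 = 0.4052.

40.5%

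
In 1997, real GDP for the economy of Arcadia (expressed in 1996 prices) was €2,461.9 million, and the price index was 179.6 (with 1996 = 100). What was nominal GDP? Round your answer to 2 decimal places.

Nominal GDP = Real × (price index/100) = 2461.9 × 1.796 = 4421.57.

€4,421.57 million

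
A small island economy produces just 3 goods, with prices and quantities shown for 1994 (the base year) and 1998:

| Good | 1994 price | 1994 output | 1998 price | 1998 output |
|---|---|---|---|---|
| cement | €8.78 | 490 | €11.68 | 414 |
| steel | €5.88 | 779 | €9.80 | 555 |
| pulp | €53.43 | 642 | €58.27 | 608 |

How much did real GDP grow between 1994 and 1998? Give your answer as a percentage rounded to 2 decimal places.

Real GDP 1994 = Nominal GDP 1994 = 8.78·490 + 5.88·779 + 53.43·642 = 43184.78.
Real GDP 1998 (at 1994 prices) = 8.78·414 + 5.88·555 + 53.43·608 = 39383.76.
Real growth = 39383.76/43184.78 − 1 = -0.0880.

-8.80%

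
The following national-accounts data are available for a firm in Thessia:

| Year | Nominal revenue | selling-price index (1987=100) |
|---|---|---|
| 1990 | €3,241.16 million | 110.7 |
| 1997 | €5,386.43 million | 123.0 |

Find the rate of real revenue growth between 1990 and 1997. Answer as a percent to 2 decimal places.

49.57%

Real revenue 1990 = 3241.16 / 1.107 = 2927.88.
Real revenue 1997 = 5386.43 / 1.230 = 4379.21.
Real growth = 4379.21 / 2927.88 − 1 = 0.4957.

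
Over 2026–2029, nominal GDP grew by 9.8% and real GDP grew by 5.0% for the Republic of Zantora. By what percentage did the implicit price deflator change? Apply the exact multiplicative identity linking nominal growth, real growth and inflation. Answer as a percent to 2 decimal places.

4.57%

(1 + g_nom) = (1 + g_real)(1 + π), so π = 1.0980 / 1.0500 − 1 = 0.04571.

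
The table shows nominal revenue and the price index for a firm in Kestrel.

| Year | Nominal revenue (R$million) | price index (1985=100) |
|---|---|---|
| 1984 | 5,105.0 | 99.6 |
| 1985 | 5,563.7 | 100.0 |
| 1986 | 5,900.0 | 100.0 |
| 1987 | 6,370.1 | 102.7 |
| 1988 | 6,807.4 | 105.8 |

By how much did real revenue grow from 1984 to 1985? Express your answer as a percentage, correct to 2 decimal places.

8.55%

Real revenue 1984 = 5105.0/0.996 = 5125.50.
Real revenue 1985 = 5563.7/1.000 = 5563.70.
Change = 5563.70/5125.50 − 1 = 0.0855.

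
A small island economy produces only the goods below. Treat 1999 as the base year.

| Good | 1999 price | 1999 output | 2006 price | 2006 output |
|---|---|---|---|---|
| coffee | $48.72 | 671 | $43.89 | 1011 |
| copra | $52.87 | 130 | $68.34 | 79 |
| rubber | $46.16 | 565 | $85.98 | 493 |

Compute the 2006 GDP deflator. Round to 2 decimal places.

Nominal GDP 2006 = 43.89·1011 + 68.34·79 + 85.98·493 = 92159.79.
Real GDP 2006 (at 1999 prices) = 48.72·1011 + 52.87·79 + 46.16·493 = 76189.53.
Deflator = Nominal/Real × 100 = 92159.79/76189.53 × 100 = 120.961.

120.96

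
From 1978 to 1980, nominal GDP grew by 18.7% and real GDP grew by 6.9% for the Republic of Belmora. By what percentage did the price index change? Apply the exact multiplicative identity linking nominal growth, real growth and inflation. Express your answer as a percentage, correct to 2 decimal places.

(1 + g_nom) = (1 + g_real)(1 + π), so π = 1.1870 / 1.0690 − 1 = 0.11038.

11.04%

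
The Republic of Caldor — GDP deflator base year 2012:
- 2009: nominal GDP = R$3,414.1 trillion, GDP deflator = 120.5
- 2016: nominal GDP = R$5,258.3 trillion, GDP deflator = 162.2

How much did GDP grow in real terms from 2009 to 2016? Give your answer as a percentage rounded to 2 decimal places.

Deflate each year: 2009 → 3414.1/1.205 = 2833.28; 2016 → 5258.3/1.622 = 3241.86.
So real GDP changed by 3241.86/2833.28 − 1 = 0.1442, i.e. 14.42%.

14.42%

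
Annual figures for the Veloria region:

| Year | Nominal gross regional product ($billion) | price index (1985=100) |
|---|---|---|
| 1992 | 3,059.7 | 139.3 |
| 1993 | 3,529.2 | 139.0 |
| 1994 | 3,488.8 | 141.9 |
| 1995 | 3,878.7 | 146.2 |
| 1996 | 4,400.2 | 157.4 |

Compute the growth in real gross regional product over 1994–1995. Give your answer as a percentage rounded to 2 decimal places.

Real gross regional product 1994 = 3488.8/1.419 = 2458.63.
Real gross regional product 1995 = 3878.7/1.462 = 2653.01.
Change = 2653.01/2458.63 − 1 = 0.0791.

7.91%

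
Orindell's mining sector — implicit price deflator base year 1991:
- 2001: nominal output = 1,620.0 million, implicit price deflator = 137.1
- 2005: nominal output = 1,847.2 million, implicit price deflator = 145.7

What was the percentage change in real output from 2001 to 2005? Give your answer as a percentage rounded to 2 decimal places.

Real output 2001 = 1620.0 / 1.371 = 1181.62.
Real output 2005 = 1847.2 / 1.457 = 1267.81.
Real growth = 1267.81 / 1181.62 − 1 = 0.0729.

7.29%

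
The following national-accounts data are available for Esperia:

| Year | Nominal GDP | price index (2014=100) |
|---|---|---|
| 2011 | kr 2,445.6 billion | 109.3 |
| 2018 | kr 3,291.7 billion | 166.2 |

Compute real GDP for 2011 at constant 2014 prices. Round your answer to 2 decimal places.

kr 2,237.51 billion

Real GDP = Nominal / (price index/100) = 2445.6 / 1.093 = 2237.51.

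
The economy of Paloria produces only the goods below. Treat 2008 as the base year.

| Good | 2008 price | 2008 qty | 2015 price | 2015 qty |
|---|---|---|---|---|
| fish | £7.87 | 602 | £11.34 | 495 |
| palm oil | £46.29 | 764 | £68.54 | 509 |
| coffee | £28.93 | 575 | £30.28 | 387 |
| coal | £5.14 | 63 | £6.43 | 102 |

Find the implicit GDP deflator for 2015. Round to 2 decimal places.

134.96

Nominal GDP 2015 = 11.34·495 + 68.54·509 + 30.28·387 + 6.43·102 = 52874.38.
Real GDP 2015 (at 2008 prices) = 7.87·495 + 46.29·509 + 28.93·387 + 5.14·102 = 39177.45.
Deflator = Nominal/Real × 100 = 52874.38/39177.45 × 100 = 134.961.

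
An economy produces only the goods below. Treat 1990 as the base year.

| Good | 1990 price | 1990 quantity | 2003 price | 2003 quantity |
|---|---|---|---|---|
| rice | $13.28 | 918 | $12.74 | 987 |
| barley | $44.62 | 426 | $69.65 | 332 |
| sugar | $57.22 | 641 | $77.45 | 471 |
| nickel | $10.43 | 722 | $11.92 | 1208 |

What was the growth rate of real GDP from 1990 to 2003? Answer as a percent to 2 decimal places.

-10.52%

Real GDP 1990 = Nominal GDP 1990 = 13.28·918 + 44.62·426 + 57.22·641 + 10.43·722 = 75407.64.
Real GDP 2003 (at 1990 prices) = 13.28·987 + 44.62·332 + 57.22·471 + 10.43·1208 = 67471.26.
Real growth = 67471.26/75407.64 − 1 = -0.1052.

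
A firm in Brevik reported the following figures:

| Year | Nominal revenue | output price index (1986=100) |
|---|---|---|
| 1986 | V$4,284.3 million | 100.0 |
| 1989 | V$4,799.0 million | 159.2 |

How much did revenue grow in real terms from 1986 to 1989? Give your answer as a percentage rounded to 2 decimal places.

Deflate each year: 1986 → 4284.3/1.000 = 4284.30; 1989 → 4799.0/1.592 = 3014.45.
So real revenue changed by 3014.45/4284.30 − 1 = -0.2964, i.e. -29.64%.

-29.64%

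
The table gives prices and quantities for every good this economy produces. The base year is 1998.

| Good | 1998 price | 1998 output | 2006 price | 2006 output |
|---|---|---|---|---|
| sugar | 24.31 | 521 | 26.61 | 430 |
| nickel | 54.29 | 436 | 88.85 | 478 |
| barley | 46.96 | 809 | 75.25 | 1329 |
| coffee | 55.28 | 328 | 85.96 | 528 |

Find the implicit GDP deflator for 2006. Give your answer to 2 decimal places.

Nominal GDP 2006 = 26.61·430 + 88.85·478 + 75.25·1329 + 85.96·528 = 199306.73.
Real GDP 2006 (at 1998 prices) = 24.31·430 + 54.29·478 + 46.96·1329 + 55.28·528 = 128001.60.
Deflator = Nominal/Real × 100 = 199306.73/128001.60 × 100 = 155.706.

155.71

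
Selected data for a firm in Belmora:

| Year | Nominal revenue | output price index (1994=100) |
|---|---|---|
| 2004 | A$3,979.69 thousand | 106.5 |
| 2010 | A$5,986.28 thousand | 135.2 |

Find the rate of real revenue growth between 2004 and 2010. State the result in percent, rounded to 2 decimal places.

18.49%

Real revenue 2004 = 3979.69 / 1.065 = 3736.80.
Real revenue 2010 = 5986.28 / 1.352 = 4427.72.
Real growth = 4427.72 / 3736.80 − 1 = 0.1849.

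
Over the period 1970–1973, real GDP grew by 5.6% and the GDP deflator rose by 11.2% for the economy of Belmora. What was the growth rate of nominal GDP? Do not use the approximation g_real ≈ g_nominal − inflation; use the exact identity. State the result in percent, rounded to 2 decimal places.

17.43%

(1 + g_nom) = (1 + g_real)(1 + π) = 1.0560 × 1.1120 = 1.17427.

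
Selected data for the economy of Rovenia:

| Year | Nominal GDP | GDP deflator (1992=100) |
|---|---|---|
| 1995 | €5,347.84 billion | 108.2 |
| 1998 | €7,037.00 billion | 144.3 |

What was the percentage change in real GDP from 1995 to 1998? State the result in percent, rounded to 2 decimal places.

Deflate each year: 1995 → 5347.84/1.082 = 4942.55; 1998 → 7037.00/1.443 = 4876.65.
So real GDP changed by 4876.65/4942.55 − 1 = -0.0133, i.e. -1.33%.

-1.33%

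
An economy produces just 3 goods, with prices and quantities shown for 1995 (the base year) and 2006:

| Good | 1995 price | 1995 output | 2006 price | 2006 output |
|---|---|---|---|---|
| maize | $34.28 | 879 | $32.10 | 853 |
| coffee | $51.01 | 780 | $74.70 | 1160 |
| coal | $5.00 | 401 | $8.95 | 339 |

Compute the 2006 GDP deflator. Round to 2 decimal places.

129.92

Nominal GDP 2006 = 32.10·853 + 74.70·1160 + 8.95·339 = 117067.35.
Real GDP 2006 (at 1995 prices) = 34.28·853 + 51.01·1160 + 5.00·339 = 90107.44.
Deflator = Nominal/Real × 100 = 117067.35/90107.44 × 100 = 129.920.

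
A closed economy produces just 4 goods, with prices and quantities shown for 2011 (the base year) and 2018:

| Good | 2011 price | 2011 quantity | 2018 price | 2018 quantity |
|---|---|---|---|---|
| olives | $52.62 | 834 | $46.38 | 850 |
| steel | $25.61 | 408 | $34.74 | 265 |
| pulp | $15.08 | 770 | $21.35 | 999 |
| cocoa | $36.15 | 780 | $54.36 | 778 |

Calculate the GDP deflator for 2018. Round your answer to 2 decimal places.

Nominal GDP 2018 = 46.38·850 + 34.74·265 + 21.35·999 + 54.36·778 = 112249.83.
Real GDP 2018 (at 2011 prices) = 52.62·850 + 25.61·265 + 15.08·999 + 36.15·778 = 94703.27.
Deflator = Nominal/Real × 100 = 112249.83/94703.27 × 100 = 118.528.

118.53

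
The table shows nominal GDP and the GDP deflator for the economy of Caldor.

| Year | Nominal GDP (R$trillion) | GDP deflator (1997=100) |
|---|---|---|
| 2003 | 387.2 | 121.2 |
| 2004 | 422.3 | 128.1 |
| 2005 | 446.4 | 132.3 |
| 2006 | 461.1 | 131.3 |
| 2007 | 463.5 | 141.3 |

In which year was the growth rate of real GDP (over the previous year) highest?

2004: real = 422.3/1.281 = 329.66; growth vs 2003 (319.47) = 3.19%.
2005: real = 446.4/1.323 = 337.41; growth vs 2004 (329.66) = 2.35%.
2006: real = 461.1/1.313 = 351.18; growth vs 2005 (337.41) = 4.08%.
2007: real = 463.5/1.413 = 328.03; growth vs 2006 (351.18) = -6.59%.

2006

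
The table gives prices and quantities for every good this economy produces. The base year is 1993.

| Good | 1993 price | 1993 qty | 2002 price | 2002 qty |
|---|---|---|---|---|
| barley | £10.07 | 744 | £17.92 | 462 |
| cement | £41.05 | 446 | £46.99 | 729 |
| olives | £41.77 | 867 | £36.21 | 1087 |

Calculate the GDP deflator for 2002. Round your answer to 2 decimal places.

Nominal GDP 2002 = 17.92·462 + 46.99·729 + 36.21·1087 = 81895.02.
Real GDP 2002 (at 1993 prices) = 10.07·462 + 41.05·729 + 41.77·1087 = 79981.78.
Deflator = Nominal/Real × 100 = 81895.02/79981.78 × 100 = 102.392.

102.39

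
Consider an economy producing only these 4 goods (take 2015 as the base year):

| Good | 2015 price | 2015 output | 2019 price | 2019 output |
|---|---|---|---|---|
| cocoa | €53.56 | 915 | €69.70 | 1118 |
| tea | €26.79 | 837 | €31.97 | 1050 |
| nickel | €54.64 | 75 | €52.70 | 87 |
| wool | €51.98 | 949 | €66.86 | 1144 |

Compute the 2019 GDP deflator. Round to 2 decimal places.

Nominal GDP 2019 = 69.70·1118 + 31.97·1050 + 52.70·87 + 66.86·1144 = 192565.84.
Real GDP 2019 (at 2015 prices) = 53.56·1118 + 26.79·1050 + 54.64·87 + 51.98·1144 = 152228.38.
Deflator = Nominal/Real × 100 = 192565.84/152228.38 × 100 = 126.498.

126.50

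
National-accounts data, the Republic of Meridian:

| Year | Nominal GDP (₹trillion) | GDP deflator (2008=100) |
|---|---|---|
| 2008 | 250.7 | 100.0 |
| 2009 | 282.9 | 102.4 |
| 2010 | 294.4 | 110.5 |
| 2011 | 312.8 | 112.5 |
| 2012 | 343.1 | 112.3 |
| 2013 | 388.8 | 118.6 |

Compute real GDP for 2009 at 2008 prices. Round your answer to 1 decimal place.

Real GDP 2009 = 282.9 / 1.024 = 276.27.

₹276.3 trillion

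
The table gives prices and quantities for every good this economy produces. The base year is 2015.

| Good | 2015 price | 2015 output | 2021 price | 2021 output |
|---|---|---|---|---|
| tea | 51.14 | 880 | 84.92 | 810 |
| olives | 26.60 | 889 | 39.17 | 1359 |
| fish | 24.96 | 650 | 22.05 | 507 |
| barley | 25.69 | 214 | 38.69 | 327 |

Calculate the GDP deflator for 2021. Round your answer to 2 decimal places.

147.88

Nominal GDP 2021 = 84.92·810 + 39.17·1359 + 22.05·507 + 38.69·327 = 145848.21.
Real GDP 2021 (at 2015 prices) = 51.14·810 + 26.60·1359 + 24.96·507 + 25.69·327 = 98628.15.
Deflator = Nominal/Real × 100 = 145848.21/98628.15 × 100 = 147.877.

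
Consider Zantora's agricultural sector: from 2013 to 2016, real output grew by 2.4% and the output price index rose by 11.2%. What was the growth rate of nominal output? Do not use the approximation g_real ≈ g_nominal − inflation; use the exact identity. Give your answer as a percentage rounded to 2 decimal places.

13.87%

(1 + g_nom) = (1 + g_real)(1 + π) = 1.0240 × 1.1120 = 1.13869.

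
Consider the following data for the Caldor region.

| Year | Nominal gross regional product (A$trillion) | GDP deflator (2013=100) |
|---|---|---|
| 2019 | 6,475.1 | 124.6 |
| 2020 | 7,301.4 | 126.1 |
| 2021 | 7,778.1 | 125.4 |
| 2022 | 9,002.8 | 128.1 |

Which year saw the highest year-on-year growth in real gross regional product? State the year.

2020: real = 7301.4/1.261 = 5790.17; growth vs 2019 (5196.71) = 11.42%.
2021: real = 7778.1/1.254 = 6202.63; growth vs 2020 (5790.17) = 7.12%.
2022: real = 9002.8/1.281 = 7027.95; growth vs 2021 (6202.63) = 13.31%.

2022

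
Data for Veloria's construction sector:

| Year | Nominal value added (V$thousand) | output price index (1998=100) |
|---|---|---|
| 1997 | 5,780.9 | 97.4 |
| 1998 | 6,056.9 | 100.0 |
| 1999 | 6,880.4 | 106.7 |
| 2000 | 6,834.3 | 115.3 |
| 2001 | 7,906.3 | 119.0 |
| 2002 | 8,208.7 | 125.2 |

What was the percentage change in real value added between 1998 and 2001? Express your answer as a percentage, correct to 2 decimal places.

9.69%

Real value added 1998 = 6056.9/1.000 = 6056.90.
Real value added 2001 = 7906.3/1.190 = 6643.95.
Change = 6643.95/6056.90 − 1 = 0.0969.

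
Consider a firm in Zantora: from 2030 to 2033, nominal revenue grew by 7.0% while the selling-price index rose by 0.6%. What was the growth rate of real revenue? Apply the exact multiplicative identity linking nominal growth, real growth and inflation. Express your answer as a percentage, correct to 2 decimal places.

(1 + g_nom) = (1 + g_real)(1 + π), so g_real = 1.0700 / 1.0060 − 1 = 0.06362.

6.36%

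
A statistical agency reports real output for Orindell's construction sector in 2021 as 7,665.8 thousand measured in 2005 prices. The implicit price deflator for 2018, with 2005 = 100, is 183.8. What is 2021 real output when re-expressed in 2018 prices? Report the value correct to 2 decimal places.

14,089.74 thousand

Real output in 2018 prices = Real output in 2005 prices × (P_2018/P_2005) = 7665.8 × 1.838 = 14089.74.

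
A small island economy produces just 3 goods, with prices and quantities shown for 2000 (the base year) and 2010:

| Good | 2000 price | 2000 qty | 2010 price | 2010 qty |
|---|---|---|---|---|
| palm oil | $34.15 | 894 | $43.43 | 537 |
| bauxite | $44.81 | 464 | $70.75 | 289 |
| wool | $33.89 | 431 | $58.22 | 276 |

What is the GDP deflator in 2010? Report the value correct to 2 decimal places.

147.23

Nominal GDP 2010 = 43.43·537 + 70.75·289 + 58.22·276 = 59837.38.
Real GDP 2010 (at 2000 prices) = 34.15·537 + 44.81·289 + 33.89·276 = 40642.28.
Deflator = Nominal/Real × 100 = 59837.38/40642.28 × 100 = 147.229.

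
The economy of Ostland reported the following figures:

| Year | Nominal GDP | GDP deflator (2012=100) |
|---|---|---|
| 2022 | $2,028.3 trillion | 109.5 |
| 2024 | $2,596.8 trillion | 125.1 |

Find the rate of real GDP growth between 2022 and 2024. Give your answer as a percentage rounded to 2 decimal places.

Real GDP 2022 = 2028.3 / 1.095 = 1852.33.
Real GDP 2024 = 2596.8 / 1.251 = 2075.78.
Real growth = 2075.78 / 1852.33 − 1 = 0.1206.

12.06%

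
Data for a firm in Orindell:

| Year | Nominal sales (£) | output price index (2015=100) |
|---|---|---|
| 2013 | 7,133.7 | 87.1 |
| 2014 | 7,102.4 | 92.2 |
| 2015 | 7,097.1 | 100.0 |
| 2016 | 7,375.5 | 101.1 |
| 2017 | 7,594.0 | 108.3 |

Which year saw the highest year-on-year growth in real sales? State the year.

2014: real = 7102.4/0.922 = 7703.25; growth vs 2013 (8190.24) = -5.95%.
2015: real = 7097.1/1.000 = 7097.10; growth vs 2014 (7703.25) = -7.87%.
2016: real = 7375.5/1.011 = 7295.25; growth vs 2015 (7097.10) = 2.79%.
2017: real = 7594.0/1.083 = 7012.00; growth vs 2016 (7295.25) = -3.88%.

2016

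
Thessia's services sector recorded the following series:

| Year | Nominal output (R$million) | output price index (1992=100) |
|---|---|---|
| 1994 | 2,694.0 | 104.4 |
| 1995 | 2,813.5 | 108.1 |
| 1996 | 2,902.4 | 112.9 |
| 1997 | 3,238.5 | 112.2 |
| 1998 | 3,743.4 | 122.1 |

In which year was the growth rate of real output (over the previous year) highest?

1997

1995: real = 2813.5/1.081 = 2602.68; growth vs 1994 (2580.46) = 0.86%.
1996: real = 2902.4/1.129 = 2570.77; growth vs 1995 (2602.68) = -1.23%.
1997: real = 3238.5/1.122 = 2886.36; growth vs 1996 (2570.77) = 12.28%.
1998: real = 3743.4/1.221 = 3065.85; growth vs 1997 (2886.36) = 6.22%.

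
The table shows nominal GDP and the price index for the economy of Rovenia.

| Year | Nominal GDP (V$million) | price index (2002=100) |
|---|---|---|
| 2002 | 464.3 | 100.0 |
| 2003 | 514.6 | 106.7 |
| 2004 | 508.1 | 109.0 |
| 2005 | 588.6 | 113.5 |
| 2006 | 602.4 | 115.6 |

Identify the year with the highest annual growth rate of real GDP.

2003: real = 514.6/1.067 = 482.29; growth vs 2002 (464.30) = 3.87%.
2004: real = 508.1/1.090 = 466.15; growth vs 2003 (482.29) = -3.35%.
2005: real = 588.6/1.135 = 518.59; growth vs 2004 (466.15) = 11.25%.
2006: real = 602.4/1.156 = 521.11; growth vs 2005 (518.59) = 0.49%.

2005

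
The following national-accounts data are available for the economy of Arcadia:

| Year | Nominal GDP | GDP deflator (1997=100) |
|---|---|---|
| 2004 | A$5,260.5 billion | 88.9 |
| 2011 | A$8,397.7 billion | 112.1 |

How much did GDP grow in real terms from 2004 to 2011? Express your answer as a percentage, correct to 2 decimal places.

26.60%

Deflate each year: 2004 → 5260.5/0.889 = 5917.32; 2011 → 8397.7/1.121 = 7491.26.
So real GDP changed by 7491.26/5917.32 − 1 = 0.2660, i.e. 26.60%.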